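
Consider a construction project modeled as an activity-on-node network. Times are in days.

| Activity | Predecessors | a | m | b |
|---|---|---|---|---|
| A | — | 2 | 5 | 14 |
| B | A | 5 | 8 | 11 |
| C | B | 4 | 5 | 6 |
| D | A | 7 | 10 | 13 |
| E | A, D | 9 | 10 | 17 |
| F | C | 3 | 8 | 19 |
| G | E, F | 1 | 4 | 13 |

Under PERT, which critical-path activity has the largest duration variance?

F

te_A = (2 + 4·5 + 14)/6 = 36/6 = 6; σ²_A = ((14−2)/6)² = 4.000
te_B = (5 + 4·8 + 11)/6 = 48/6 = 8; σ²_B = ((11−5)/6)² = 1.000
te_C = (4 + 4·5 + 6)/6 = 30/6 = 5; σ²_C = ((6−4)/6)² = 0.111
te_D = (7 + 4·10 + 13)/6 = 60/6 = 10; σ²_D = ((13−7)/6)² = 1.000
te_E = (9 + 4·10 + 17)/6 = 66/6 = 11; σ²_E = ((17−9)/6)² = 1.778
te_F = (3 + 4·8 + 19)/6 = 54/6 = 9; σ²_F = ((19−3)/6)² = 7.111
te_G = (1 + 4·4 + 13)/6 = 30/6 = 5; σ²_G = ((13−1)/6)² = 4.000

Forward pass:
ES_A = 0; EF_A = 6
ES_B = 6; EF_B = 6+8 = 14
ES_C = 14; EF_C = 14+5 = 19
ES_D = 6; EF_D = 6+10 = 16
ES_E = max(EF_A=6, EF_D=16) = 16; EF_E = 16+11 = 27
ES_F = 19; EF_F = 19+9 = 28
ES_G = max(EF_E=27, EF_F=28) = 28; EF_G = 28+5 = 33
Expected project duration μ = 33 days. Critical path: A → B → C → F → G.

Variances on critical path: σ²_A=4.000, σ²_B=1.000, σ²_C=0.111, σ²_F=7.111, σ²_G=4.000.
Largest is σ²_F = 7.111.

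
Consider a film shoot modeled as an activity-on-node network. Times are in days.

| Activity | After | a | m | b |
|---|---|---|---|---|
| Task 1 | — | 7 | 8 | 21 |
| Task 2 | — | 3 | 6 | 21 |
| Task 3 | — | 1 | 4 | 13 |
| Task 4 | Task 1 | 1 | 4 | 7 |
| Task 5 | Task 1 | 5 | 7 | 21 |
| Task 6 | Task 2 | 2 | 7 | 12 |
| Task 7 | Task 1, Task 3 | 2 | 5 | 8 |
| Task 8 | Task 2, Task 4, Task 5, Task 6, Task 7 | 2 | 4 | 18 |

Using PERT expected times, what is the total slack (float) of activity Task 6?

te_Task 1 = (7 + 4·8 + 21)/6 = 60/6 = 10
te_Task 2 = (3 + 4·6 + 21)/6 = 48/6 = 8
te_Task 3 = (1 + 4·4 + 13)/6 = 30/6 = 5
te_Task 4 = (1 + 4·4 + 7)/6 = 24/6 = 4
te_Task 5 = (5 + 4·7 + 21)/6 = 54/6 = 9
te_Task 6 = (2 + 4·7 + 12)/6 = 42/6 = 7
te_Task 7 = (2 + 4·5 + 8)/6 = 30/6 = 5
te_Task 8 = (2 + 4·4 + 18)/6 = 36/6 = 6

Forward pass:
ES_Task 1 = 0; EF_Task 1 = 10
ES_Task 2 = 0; EF_Task 2 = 8
ES_Task 3 = 0; EF_Task 3 = 5
ES_Task 4 = 10; EF_Task 4 = 10+4 = 14
ES_Task 5 = 10; EF_Task 5 = 10+9 = 19
ES_Task 6 = 8; EF_Task 6 = 8+7 = 15
ES_Task 7 = max(EF_Task 1=10, EF_Task 3=5) = 10; EF_Task 7 = 10+5 = 15
ES_Task 8 = max(EF_Task 2=8, EF_Task 4=14, EF_Task 5=19, EF_Task 6=15, EF_Task 7=15) = 19; EF_Task 8 = 19+6 = 25
Expected project duration μ = 25 days. Critical path: Task 1 → Task 5 → Task 8.

Backward pass:
LF_Task 8 = 25; LS_Task 8 = 25−6 = 19
LF_Task 7 = LS_Task 8 = 19; LS_Task 7 = 19−5 = 14
LF_Task 6 = LS_Task 8 = 19; LS_Task 6 = 19−7 = 12
LF_Task 5 = LS_Task 8 = 19; LS_Task 5 = 19−9 = 10
LF_Task 4 = LS_Task 8 = 19; LS_Task 4 = 19−4 = 15
LF_Task 3 = LS_Task 7 = 14; LS_Task 3 = 14−5 = 9
LF_Task 2 = min(LS_Task 6=12, LS_Task 8=19) = 12; LS_Task 2 = 12−8 = 4
LF_Task 1 = min(LS_Task 4=15, LS_Task 5=10, LS_Task 7=14) = 10; LS_Task 1 = 10−10 = 0
Slack_Task 6 = LS_Task 6 − ES_Task 6 = 12 − 8 = 4

4 days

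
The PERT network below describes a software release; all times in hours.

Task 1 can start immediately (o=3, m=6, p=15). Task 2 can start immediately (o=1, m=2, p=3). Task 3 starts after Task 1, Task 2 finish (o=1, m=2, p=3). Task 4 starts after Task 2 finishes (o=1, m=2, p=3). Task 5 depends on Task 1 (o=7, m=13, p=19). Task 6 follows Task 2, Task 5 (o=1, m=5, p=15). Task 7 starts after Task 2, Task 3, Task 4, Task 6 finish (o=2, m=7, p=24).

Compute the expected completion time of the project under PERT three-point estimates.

35 hours

te_Task 1 = (3 + 4·6 + 15)/6 = 42/6 = 7
te_Task 2 = (1 + 4·2 + 3)/6 = 12/6 = 2
te_Task 3 = (1 + 4·2 + 3)/6 = 12/6 = 2
te_Task 4 = (1 + 4·2 + 3)/6 = 12/6 = 2
te_Task 5 = (7 + 4·13 + 19)/6 = 78/6 = 13
te_Task 6 = (1 + 4·5 + 15)/6 = 36/6 = 6
te_Task 7 = (2 + 4·7 + 24)/6 = 54/6 = 9

Forward pass:
ES_Task 1 = 0; EF_Task 1 = 7
ES_Task 2 = 0; EF_Task 2 = 2
ES_Task 3 = max(EF_Task 1=7, EF_Task 2=2) = 7; EF_Task 3 = 7+2 = 9
ES_Task 4 = 2; EF_Task 4 = 2+2 = 4
ES_Task 5 = 7; EF_Task 5 = 7+13 = 20
ES_Task 6 = max(EF_Task 2=2, EF_Task 5=20) = 20; EF_Task 6 = 20+6 = 26
ES_Task 7 = max(EF_Task 2=2, EF_Task 3=9, EF_Task 4=4, EF_Task 6=26) = 26; EF_Task 7 = 26+9 = 35
Expected project duration μ = 35 hours. Critical path: Task 1 → Task 5 → Task 6 → Task 7.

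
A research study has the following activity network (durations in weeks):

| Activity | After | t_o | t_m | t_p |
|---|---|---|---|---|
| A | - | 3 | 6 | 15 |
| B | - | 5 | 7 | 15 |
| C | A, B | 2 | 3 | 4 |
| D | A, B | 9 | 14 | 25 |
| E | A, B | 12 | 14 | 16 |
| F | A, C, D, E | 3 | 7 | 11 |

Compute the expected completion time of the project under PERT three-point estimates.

te_A = (3 + 4·6 + 15)/6 = 42/6 = 7
te_B = (5 + 4·7 + 15)/6 = 48/6 = 8
te_C = (2 + 4·3 + 4)/6 = 18/6 = 3
te_D = (9 + 4·14 + 25)/6 = 90/6 = 15
te_E = (12 + 4·14 + 16)/6 = 84/6 = 14
te_F = (3 + 4·7 + 11)/6 = 42/6 = 7

Forward pass:
ES_A = 0; EF_A = 7
ES_B = 0; EF_B = 8
ES_C = max(EF_A=7, EF_B=8) = 8; EF_C = 8+3 = 11
ES_D = max(EF_A=7, EF_B=8) = 8; EF_D = 8+15 = 23
ES_E = max(EF_A=7, EF_B=8) = 8; EF_E = 8+14 = 22
ES_F = max(EF_A=7, EF_C=11, EF_D=23, EF_E=22) = 23; EF_F = 23+7 = 30
Expected project duration μ = 30 weeks. Critical path: B → D → F.

30 weeks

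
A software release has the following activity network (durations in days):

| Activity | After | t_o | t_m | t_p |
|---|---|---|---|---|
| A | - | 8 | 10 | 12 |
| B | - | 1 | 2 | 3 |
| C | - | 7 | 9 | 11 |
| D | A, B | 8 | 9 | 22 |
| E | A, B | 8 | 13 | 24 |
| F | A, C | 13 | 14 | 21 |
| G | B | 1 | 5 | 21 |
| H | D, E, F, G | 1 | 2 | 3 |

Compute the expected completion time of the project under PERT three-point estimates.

27 days

te_A = (8 + 4·10 + 12)/6 = 60/6 = 10
te_B = (1 + 4·2 + 3)/6 = 12/6 = 2
te_C = (7 + 4·9 + 11)/6 = 54/6 = 9
te_D = (8 + 4·9 + 22)/6 = 66/6 = 11
te_E = (8 + 4·13 + 24)/6 = 84/6 = 14
te_F = (13 + 4·14 + 21)/6 = 90/6 = 15
te_G = (1 + 4·5 + 21)/6 = 42/6 = 7
te_H = (1 + 4·2 + 3)/6 = 12/6 = 2

Forward pass:
ES_A = 0; EF_A = 10
ES_B = 0; EF_B = 2
ES_C = 0; EF_C = 9
ES_D = max(EF_A=10, EF_B=2) = 10; EF_D = 10+11 = 21
ES_E = max(EF_A=10, EF_B=2) = 10; EF_E = 10+14 = 24
ES_F = max(EF_A=10, EF_C=9) = 10; EF_F = 10+15 = 25
ES_G = 2; EF_G = 2+7 = 9
ES_H = max(EF_D=21, EF_E=24, EF_F=25, EF_G=9) = 25; EF_H = 25+2 = 27
Expected project duration μ = 27 days. Critical path: A → F → H.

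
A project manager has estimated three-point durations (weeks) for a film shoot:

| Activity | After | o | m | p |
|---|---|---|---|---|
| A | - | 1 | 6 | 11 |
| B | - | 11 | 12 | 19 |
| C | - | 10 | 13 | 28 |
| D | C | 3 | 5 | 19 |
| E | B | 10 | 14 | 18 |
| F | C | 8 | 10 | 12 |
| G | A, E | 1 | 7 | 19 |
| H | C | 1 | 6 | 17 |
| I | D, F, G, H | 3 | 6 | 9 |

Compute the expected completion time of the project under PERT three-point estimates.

41 weeks

te_A = (1 + 4·6 + 11)/6 = 36/6 = 6
te_B = (11 + 4·12 + 19)/6 = 78/6 = 13
te_C = (10 + 4·13 + 28)/6 = 90/6 = 15
te_D = (3 + 4·5 + 19)/6 = 42/6 = 7
te_E = (10 + 4·14 + 18)/6 = 84/6 = 14
te_F = (8 + 4·10 + 12)/6 = 60/6 = 10
te_G = (1 + 4·7 + 19)/6 = 48/6 = 8
te_H = (1 + 4·6 + 17)/6 = 42/6 = 7
te_I = (3 + 4·6 + 9)/6 = 36/6 = 6

Forward pass:
ES_A = 0; EF_A = 6
ES_B = 0; EF_B = 13
ES_C = 0; EF_C = 15
ES_D = 15; EF_D = 15+7 = 22
ES_E = 13; EF_E = 13+14 = 27
ES_F = 15; EF_F = 15+10 = 25
ES_G = max(EF_A=6, EF_E=27) = 27; EF_G = 27+8 = 35
ES_H = 15; EF_H = 15+7 = 22
ES_I = max(EF_D=22, EF_F=25, EF_G=35, EF_H=22) = 35; EF_I = 35+6 = 41
Expected project duration μ = 41 weeks. Critical path: B → E → G → I.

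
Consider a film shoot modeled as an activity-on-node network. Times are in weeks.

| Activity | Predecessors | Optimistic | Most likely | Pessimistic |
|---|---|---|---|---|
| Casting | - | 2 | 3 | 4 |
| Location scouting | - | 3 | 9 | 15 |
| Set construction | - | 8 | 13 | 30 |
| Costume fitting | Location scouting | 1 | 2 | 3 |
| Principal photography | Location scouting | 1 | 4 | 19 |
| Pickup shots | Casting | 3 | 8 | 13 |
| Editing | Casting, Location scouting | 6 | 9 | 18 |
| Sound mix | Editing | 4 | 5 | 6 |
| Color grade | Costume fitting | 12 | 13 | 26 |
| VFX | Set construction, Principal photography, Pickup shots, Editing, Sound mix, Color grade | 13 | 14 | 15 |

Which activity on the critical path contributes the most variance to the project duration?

te_Casting = (2 + 4·3 + 4)/6 = 18/6 = 3; σ²_Casting = ((4−2)/6)² = 0.111
te_Location scouting = (3 + 4·9 + 15)/6 = 54/6 = 9; σ²_Location scouting = ((15−3)/6)² = 4.000
te_Set construction = (8 + 4·13 + 30)/6 = 90/6 = 15; σ²_Set construction = ((30−8)/6)² = 13.444
te_Costume fitting = (1 + 4·2 + 3)/6 = 12/6 = 2; σ²_Costume fitting = ((3−1)/6)² = 0.111
te_Principal photography = (1 + 4·4 + 19)/6 = 36/6 = 6; σ²_Principal photography = ((19−1)/6)² = 9.000
te_Pickup shots = (3 + 4·8 + 13)/6 = 48/6 = 8; σ²_Pickup shots = ((13−3)/6)² = 2.778
te_Editing = (6 + 4·9 + 18)/6 = 60/6 = 10; σ²_Editing = ((18−6)/6)² = 4.000
te_Sound mix = (4 + 4·5 + 6)/6 = 30/6 = 5; σ²_Sound mix = ((6−4)/6)² = 0.111
te_Color grade = (12 + 4·13 + 26)/6 = 90/6 = 15; σ²_Color grade = ((26−12)/6)² = 5.444
te_VFX = (13 + 4·14 + 15)/6 = 84/6 = 14; σ²_VFX = ((15−13)/6)² = 0.111

Forward pass:
ES_Casting = 0; EF_Casting = 3
ES_Location scouting = 0; EF_Location scouting = 9
ES_Set construction = 0; EF_Set construction = 15
ES_Costume fitting = 9; EF_Costume fitting = 9+2 = 11
ES_Principal photography = 9; EF_Principal photography = 9+6 = 15
ES_Pickup shots = 3; EF_Pickup shots = 3+8 = 11
ES_Editing = max(EF_Casting=3, EF_Location scouting=9) = 9; EF_Editing = 9+10 = 19
ES_Sound mix = 19; EF_Sound mix = 19+5 = 24
ES_Color grade = 11; EF_Color grade = 11+15 = 26
ES_VFX = max(EF_Set construction=15, EF_Principal photography=15, EF_Pickup shots=11, EF_Editing=19, EF_Sound mix=24, EF_Color grade=26) = 26; EF_VFX = 26+14 = 40
Expected project duration μ = 40 weeks. Critical path: Location scouting → Costume fitting → Color grade → VFX.

Variances on critical path: σ²_Location scouting=4.000, σ²_Costume fitting=0.111, σ²_Color grade=5.444, σ²_VFX=0.111.
Largest is σ²_Color grade = 5.444.

Color grade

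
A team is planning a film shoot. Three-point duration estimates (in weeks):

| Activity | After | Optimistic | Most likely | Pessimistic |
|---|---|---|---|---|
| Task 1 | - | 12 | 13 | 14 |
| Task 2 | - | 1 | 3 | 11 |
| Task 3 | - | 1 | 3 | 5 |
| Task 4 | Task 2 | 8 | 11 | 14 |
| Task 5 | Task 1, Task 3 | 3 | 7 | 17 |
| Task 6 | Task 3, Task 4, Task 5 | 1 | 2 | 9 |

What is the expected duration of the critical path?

te_Task 1 = (12 + 4·13 + 14)/6 = 78/6 = 13
te_Task 2 = (1 + 4·3 + 11)/6 = 24/6 = 4
te_Task 3 = (1 + 4·3 + 5)/6 = 18/6 = 3
te_Task 4 = (8 + 4·11 + 14)/6 = 66/6 = 11
te_Task 5 = (3 + 4·7 + 17)/6 = 48/6 = 8
te_Task 6 = (1 + 4·2 + 9)/6 = 18/6 = 3

Forward pass:
ES_Task 1 = 0; EF_Task 1 = 13
ES_Task 2 = 0; EF_Task 2 = 4
ES_Task 3 = 0; EF_Task 3 = 3
ES_Task 4 = 4; EF_Task 4 = 4+11 = 15
ES_Task 5 = max(EF_Task 1=13, EF_Task 3=3) = 13; EF_Task 5 = 13+8 = 21
ES_Task 6 = max(EF_Task 3=3, EF_Task 4=15, EF_Task 5=21) = 21; EF_Task 6 = 21+3 = 24
Expected project duration μ = 24 weeks. Critical path: Task 1 → Task 5 → Task 6.

24 weeks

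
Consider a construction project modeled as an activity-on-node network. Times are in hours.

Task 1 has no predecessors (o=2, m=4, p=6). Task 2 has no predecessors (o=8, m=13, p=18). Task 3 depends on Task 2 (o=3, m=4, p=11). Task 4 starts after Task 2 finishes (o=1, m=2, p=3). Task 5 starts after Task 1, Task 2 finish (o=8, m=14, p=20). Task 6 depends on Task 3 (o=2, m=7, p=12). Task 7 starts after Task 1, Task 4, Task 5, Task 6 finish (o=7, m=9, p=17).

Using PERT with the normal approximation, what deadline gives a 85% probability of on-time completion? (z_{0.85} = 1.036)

40.2 hours

te_Task 1 = (2 + 4·4 + 6)/6 = 24/6 = 4; σ²_Task 1 = ((6−2)/6)² = 0.444
te_Task 2 = (8 + 4·13 + 18)/6 = 78/6 = 13; σ²_Task 2 = ((18−8)/6)² = 2.778
te_Task 3 = (3 + 4·4 + 11)/6 = 30/6 = 5; σ²_Task 3 = ((11−3)/6)² = 1.778
te_Task 4 = (1 + 4·2 + 3)/6 = 12/6 = 2; σ²_Task 4 = ((3−1)/6)² = 0.111
te_Task 5 = (8 + 4·14 + 20)/6 = 84/6 = 14; σ²_Task 5 = ((20−8)/6)² = 4.000
te_Task 6 = (2 + 4·7 + 12)/6 = 42/6 = 7; σ²_Task 6 = ((12−2)/6)² = 2.778
te_Task 7 = (7 + 4·9 + 17)/6 = 60/6 = 10; σ²_Task 7 = ((17−7)/6)² = 2.778

Forward pass:
ES_Task 1 = 0; EF_Task 1 = 4
ES_Task 2 = 0; EF_Task 2 = 13
ES_Task 3 = 13; EF_Task 3 = 13+5 = 18
ES_Task 4 = 13; EF_Task 4 = 13+2 = 15
ES_Task 5 = max(EF_Task 1=4, EF_Task 2=13) = 13; EF_Task 5 = 13+14 = 27
ES_Task 6 = 18; EF_Task 6 = 18+7 = 25
ES_Task 7 = max(EF_Task 1=4, EF_Task 4=15, EF_Task 5=27, EF_Task 6=25) = 27; EF_Task 7 = 27+10 = 37
Expected project duration μ = 37 hours. Critical path: Task 2 → Task 5 → Task 7.

Variance along critical path = 2.778 + 4.000 + 2.778 = 9.556; σ = 3.091 hours.
D = μ + z·σ = 37 + 1.036·3.091 = 40.2 hours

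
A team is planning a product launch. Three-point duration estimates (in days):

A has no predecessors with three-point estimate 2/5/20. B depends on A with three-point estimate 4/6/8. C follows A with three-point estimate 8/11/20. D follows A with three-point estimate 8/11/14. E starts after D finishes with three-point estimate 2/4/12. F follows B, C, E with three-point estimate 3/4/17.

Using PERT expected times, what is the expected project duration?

te_A = (2 + 4·5 + 20)/6 = 42/6 = 7
te_B = (4 + 4·6 + 8)/6 = 36/6 = 6
te_C = (8 + 4·11 + 20)/6 = 72/6 = 12
te_D = (8 + 4·11 + 14)/6 = 66/6 = 11
te_E = (2 + 4·4 + 12)/6 = 30/6 = 5
te_F = (3 + 4·4 + 17)/6 = 36/6 = 6

Forward pass:
ES_A = 0; EF_A = 7
ES_B = 7; EF_B = 7+6 = 13
ES_C = 7; EF_C = 7+12 = 19
ES_D = 7; EF_D = 7+11 = 18
ES_E = 18; EF_E = 18+5 = 23
ES_F = max(EF_B=13, EF_C=19, EF_E=23) = 23; EF_F = 23+6 = 29
Expected project duration μ = 29 days. Critical path: A → D → E → F.

29 days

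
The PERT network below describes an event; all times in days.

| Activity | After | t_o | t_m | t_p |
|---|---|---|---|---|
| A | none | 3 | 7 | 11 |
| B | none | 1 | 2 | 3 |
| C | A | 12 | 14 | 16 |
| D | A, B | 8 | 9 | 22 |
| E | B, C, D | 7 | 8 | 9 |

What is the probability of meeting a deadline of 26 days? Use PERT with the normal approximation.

te_A = (3 + 4·7 + 11)/6 = 42/6 = 7; σ²_A = ((11−3)/6)² = 1.778
te_B = (1 + 4·2 + 3)/6 = 12/6 = 2; σ²_B = ((3−1)/6)² = 0.111
te_C = (12 + 4·14 + 16)/6 = 84/6 = 14; σ²_C = ((16−12)/6)² = 0.444
te_D = (8 + 4·9 + 22)/6 = 66/6 = 11; σ²_D = ((22−8)/6)² = 5.444
te_E = (7 + 4·8 + 9)/6 = 48/6 = 8; σ²_E = ((9−7)/6)² = 0.111

Forward pass:
ES_A = 0; EF_A = 7
ES_B = 0; EF_B = 2
ES_C = 7; EF_C = 7+14 = 21
ES_D = max(EF_A=7, EF_B=2) = 7; EF_D = 7+11 = 18
ES_E = max(EF_B=2, EF_C=21, EF_D=18) = 21; EF_E = 21+8 = 29
Expected project duration μ = 29 days. Critical path: A → C → E.

Variance along critical path = 1.778 + 0.444 + 0.111 = 2.333; σ = √2.333 = 1.528 days.
Z = (26 − 29) / 1.528 = -1.964
P(T ≤ 26) = Φ(-1.964) ≈ 0.025

0.025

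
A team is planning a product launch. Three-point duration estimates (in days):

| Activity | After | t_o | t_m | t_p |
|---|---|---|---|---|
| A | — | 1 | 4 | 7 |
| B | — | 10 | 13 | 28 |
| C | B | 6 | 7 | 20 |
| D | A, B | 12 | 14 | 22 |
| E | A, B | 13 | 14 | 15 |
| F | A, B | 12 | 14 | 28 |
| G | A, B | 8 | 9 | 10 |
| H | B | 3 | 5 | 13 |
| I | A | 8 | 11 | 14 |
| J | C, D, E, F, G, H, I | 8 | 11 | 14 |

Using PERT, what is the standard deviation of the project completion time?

te_A = (1 + 4·4 + 7)/6 = 24/6 = 4; σ²_A = ((7−1)/6)² = 1.000
te_B = (10 + 4·13 + 28)/6 = 90/6 = 15; σ²_B = ((28−10)/6)² = 9.000
te_C = (6 + 4·7 + 20)/6 = 54/6 = 9; σ²_C = ((20−6)/6)² = 5.444
te_D = (12 + 4·14 + 22)/6 = 90/6 = 15; σ²_D = ((22−12)/6)² = 2.778
te_E = (13 + 4·14 + 15)/6 = 84/6 = 14; σ²_E = ((15−13)/6)² = 0.111
te_F = (12 + 4·14 + 28)/6 = 96/6 = 16; σ²_F = ((28−12)/6)² = 7.111
te_G = (8 + 4·9 + 10)/6 = 54/6 = 9; σ²_G = ((10−8)/6)² = 0.111
te_H = (3 + 4·5 + 13)/6 = 36/6 = 6; σ²_H = ((13−3)/6)² = 2.778
te_I = (8 + 4·11 + 14)/6 = 66/6 = 11; σ²_I = ((14−8)/6)² = 1.000
te_J = (8 + 4·11 + 14)/6 = 66/6 = 11; σ²_J = ((14−8)/6)² = 1.000

Forward pass:
ES_A = 0; EF_A = 4
ES_B = 0; EF_B = 15
ES_C = 15; EF_C = 15+9 = 24
ES_D = max(EF_A=4, EF_B=15) = 15; EF_D = 15+15 = 30
ES_E = max(EF_A=4, EF_B=15) = 15; EF_E = 15+14 = 29
ES_F = max(EF_A=4, EF_B=15) = 15; EF_F = 15+16 = 31
ES_G = max(EF_A=4, EF_B=15) = 15; EF_G = 15+9 = 24
ES_H = 15; EF_H = 15+6 = 21
ES_I = 4; EF_I = 4+11 = 15
ES_J = max(EF_C=24, EF_D=30, EF_E=29, EF_F=31, EF_G=24, EF_H=21, EF_I=15) = 31; EF_J = 31+11 = 42
Expected project duration μ = 42 days. Critical path: B → F → J.

Variance along critical path = 9.000 + 7.111 + 1.000 = 17.111
σ = √17.111 = 4.137 days

4.14 days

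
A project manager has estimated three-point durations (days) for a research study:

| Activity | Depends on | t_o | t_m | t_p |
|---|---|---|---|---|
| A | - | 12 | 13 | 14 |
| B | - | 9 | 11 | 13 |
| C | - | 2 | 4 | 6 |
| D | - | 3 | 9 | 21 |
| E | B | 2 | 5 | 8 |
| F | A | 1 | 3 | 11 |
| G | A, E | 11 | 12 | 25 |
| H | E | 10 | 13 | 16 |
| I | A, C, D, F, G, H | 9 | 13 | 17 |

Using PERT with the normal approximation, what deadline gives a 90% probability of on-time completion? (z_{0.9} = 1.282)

te_A = (12 + 4·13 + 14)/6 = 78/6 = 13; σ²_A = ((14−12)/6)² = 0.111
te_B = (9 + 4·11 + 13)/6 = 66/6 = 11; σ²_B = ((13−9)/6)² = 0.444
te_C = (2 + 4·4 + 6)/6 = 24/6 = 4; σ²_C = ((6−2)/6)² = 0.444
te_D = (3 + 4·9 + 21)/6 = 60/6 = 10; σ²_D = ((21−3)/6)² = 9.000
te_E = (2 + 4·5 + 8)/6 = 30/6 = 5; σ²_E = ((8−2)/6)² = 1.000
te_F = (1 + 4·3 + 11)/6 = 24/6 = 4; σ²_F = ((11−1)/6)² = 2.778
te_G = (11 + 4·12 + 25)/6 = 84/6 = 14; σ²_G = ((25−11)/6)² = 5.444
te_H = (10 + 4·13 + 16)/6 = 78/6 = 13; σ²_H = ((16−10)/6)² = 1.000
te_I = (9 + 4·13 + 17)/6 = 78/6 = 13; σ²_I = ((17−9)/6)² = 1.778

Forward pass:
ES_A = 0; EF_A = 13
ES_B = 0; EF_B = 11
ES_C = 0; EF_C = 4
ES_D = 0; EF_D = 10
ES_E = 11; EF_E = 11+5 = 16
ES_F = 13; EF_F = 13+4 = 17
ES_G = max(EF_A=13, EF_E=16) = 16; EF_G = 16+14 = 30
ES_H = 16; EF_H = 16+13 = 29
ES_I = max(EF_A=13, EF_C=4, EF_D=10, EF_F=17, EF_G=30, EF_H=29) = 30; EF_I = 30+13 = 43
Expected project duration μ = 43 days. Critical path: B → E → G → I.

Variance along critical path = 0.444 + 1.000 + 5.444 + 1.778 = 8.667; σ = 2.944 days.
D = μ + z·σ = 43 + 1.282·2.944 = 46.8 days

46.8 days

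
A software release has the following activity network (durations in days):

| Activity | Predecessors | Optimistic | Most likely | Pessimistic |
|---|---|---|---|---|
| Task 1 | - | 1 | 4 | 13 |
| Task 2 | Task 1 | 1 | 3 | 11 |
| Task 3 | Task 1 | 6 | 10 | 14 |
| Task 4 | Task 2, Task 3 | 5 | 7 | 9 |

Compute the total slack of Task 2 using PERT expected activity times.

te_Task 1 = (1 + 4·4 + 13)/6 = 30/6 = 5
te_Task 2 = (1 + 4·3 + 11)/6 = 24/6 = 4
te_Task 3 = (6 + 4·10 + 14)/6 = 60/6 = 10
te_Task 4 = (5 + 4·7 + 9)/6 = 42/6 = 7

Forward pass:
ES_Task 1 = 0; EF_Task 1 = 5
ES_Task 2 = 5; EF_Task 2 = 5+4 = 9
ES_Task 3 = 5; EF_Task 3 = 5+10 = 15
ES_Task 4 = max(EF_Task 2=9, EF_Task 3=15) = 15; EF_Task 4 = 15+7 = 22
Expected project duration μ = 22 days. Critical path: Task 1 → Task 3 → Task 4.

Backward pass:
LF_Task 4 = 22; LS_Task 4 = 22−7 = 15
LF_Task 3 = LS_Task 4 = 15; LS_Task 3 = 15−10 = 5
LF_Task 2 = LS_Task 4 = 15; LS_Task 2 = 15−4 = 11
LF_Task 1 = min(LS_Task 2=11, LS_Task 3=5) = 5; LS_Task 1 = 5−5 = 0
Slack_Task 2 = LS_Task 2 − ES_Task 2 = 11 − 5 = 6

6 days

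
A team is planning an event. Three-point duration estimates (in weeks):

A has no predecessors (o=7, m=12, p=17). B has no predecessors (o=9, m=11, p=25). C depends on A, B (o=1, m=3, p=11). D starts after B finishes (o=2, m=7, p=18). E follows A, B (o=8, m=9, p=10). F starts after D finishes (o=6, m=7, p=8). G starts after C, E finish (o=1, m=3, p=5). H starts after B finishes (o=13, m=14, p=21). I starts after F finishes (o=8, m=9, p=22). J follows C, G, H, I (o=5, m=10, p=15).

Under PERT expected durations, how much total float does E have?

14 weeks

te_A = (7 + 4·12 + 17)/6 = 72/6 = 12
te_B = (9 + 4·11 + 25)/6 = 78/6 = 13
te_C = (1 + 4·3 + 11)/6 = 24/6 = 4
te_D = (2 + 4·7 + 18)/6 = 48/6 = 8
te_E = (8 + 4·9 + 10)/6 = 54/6 = 9
te_F = (6 + 4·7 + 8)/6 = 42/6 = 7
te_G = (1 + 4·3 + 5)/6 = 18/6 = 3
te_H = (13 + 4·14 + 21)/6 = 90/6 = 15
te_I = (8 + 4·9 + 22)/6 = 66/6 = 11
te_J = (5 + 4·10 + 15)/6 = 60/6 = 10

Forward pass:
ES_A = 0; EF_A = 12
ES_B = 0; EF_B = 13
ES_C = max(EF_A=12, EF_B=13) = 13; EF_C = 13+4 = 17
ES_D = 13; EF_D = 13+8 = 21
ES_E = max(EF_A=12, EF_B=13) = 13; EF_E = 13+9 = 22
ES_F = 21; EF_F = 21+7 = 28
ES_G = max(EF_C=17, EF_E=22) = 22; EF_G = 22+3 = 25
ES_H = 13; EF_H = 13+15 = 28
ES_I = 28; EF_I = 28+11 = 39
ES_J = max(EF_C=17, EF_G=25, EF_H=28, EF_I=39) = 39; EF_J = 39+10 = 49
Expected project duration μ = 49 weeks. Critical path: B → D → F → I → J.

Backward pass:
LF_J = 49; LS_J = 49−10 = 39
LF_I = LS_J = 39; LS_I = 39−11 = 28
LF_H = LS_J = 39; LS_H = 39−15 = 24
LF_G = LS_J = 39; LS_G = 39−3 = 36
LF_F = LS_I = 28; LS_F = 28−7 = 21
LF_E = LS_G = 36; LS_E = 36−9 = 27
LF_D = LS_F = 21; LS_D = 21−8 = 13
LF_C = min(LS_G=36, LS_J=39) = 36; LS_C = 36−4 = 32
LF_B = min(LS_C=32, LS_D=13, LS_E=27, LS_H=24) = 13; LS_B = 13−13 = 0
LF_A = min(LS_C=32, LS_E=27) = 27; LS_A = 27−12 = 15
Slack_E = LS_E − ES_E = 27 − 13 = 14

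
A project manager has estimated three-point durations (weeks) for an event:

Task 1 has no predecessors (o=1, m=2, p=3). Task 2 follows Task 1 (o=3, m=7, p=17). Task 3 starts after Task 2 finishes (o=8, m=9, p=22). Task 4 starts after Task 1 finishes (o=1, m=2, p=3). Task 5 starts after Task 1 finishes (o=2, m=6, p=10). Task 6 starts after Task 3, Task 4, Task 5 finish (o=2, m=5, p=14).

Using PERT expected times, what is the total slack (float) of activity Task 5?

13 weeks

te_Task 1 = (1 + 4·2 + 3)/6 = 12/6 = 2
te_Task 2 = (3 + 4·7 + 17)/6 = 48/6 = 8
te_Task 3 = (8 + 4·9 + 22)/6 = 66/6 = 11
te_Task 4 = (1 + 4·2 + 3)/6 = 12/6 = 2
te_Task 5 = (2 + 4·6 + 10)/6 = 36/6 = 6
te_Task 6 = (2 + 4·5 + 14)/6 = 36/6 = 6

Forward pass:
ES_Task 1 = 0; EF_Task 1 = 2
ES_Task 2 = 2; EF_Task 2 = 2+8 = 10
ES_Task 3 = 10; EF_Task 3 = 10+11 = 21
ES_Task 4 = 2; EF_Task 4 = 2+2 = 4
ES_Task 5 = 2; EF_Task 5 = 2+6 = 8
ES_Task 6 = max(EF_Task 3=21, EF_Task 4=4, EF_Task 5=8) = 21; EF_Task 6 = 21+6 = 27
Expected project duration μ = 27 weeks. Critical path: Task 1 → Task 2 → Task 3 → Task 6.

Backward pass:
LF_Task 6 = 27; LS_Task 6 = 27−6 = 21
LF_Task 5 = LS_Task 6 = 21; LS_Task 5 = 21−6 = 15
LF_Task 4 = LS_Task 6 = 21; LS_Task 4 = 21−2 = 19
LF_Task 3 = LS_Task 6 = 21; LS_Task 3 = 21−11 = 10
LF_Task 2 = LS_Task 3 = 10; LS_Task 2 = 10−8 = 2
LF_Task 1 = min(LS_Task 2=2, LS_Task 4=19, LS_Task 5=15) = 2; LS_Task 1 = 2−2 = 0
Slack_Task 5 = LS_Task 5 − ES_Task 5 = 15 − 2 = 13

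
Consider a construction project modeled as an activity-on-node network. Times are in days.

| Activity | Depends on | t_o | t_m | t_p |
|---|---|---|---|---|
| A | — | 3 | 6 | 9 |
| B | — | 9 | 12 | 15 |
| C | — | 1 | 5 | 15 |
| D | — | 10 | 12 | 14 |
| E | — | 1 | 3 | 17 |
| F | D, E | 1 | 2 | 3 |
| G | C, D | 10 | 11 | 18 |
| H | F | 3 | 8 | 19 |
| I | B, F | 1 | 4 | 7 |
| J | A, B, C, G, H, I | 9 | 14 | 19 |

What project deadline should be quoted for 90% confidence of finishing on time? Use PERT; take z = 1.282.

40.9 days

te_A = (3 + 4·6 + 9)/6 = 36/6 = 6; σ²_A = ((9−3)/6)² = 1.000
te_B = (9 + 4·12 + 15)/6 = 72/6 = 12; σ²_B = ((15−9)/6)² = 1.000
te_C = (1 + 4·5 + 15)/6 = 36/6 = 6; σ²_C = ((15−1)/6)² = 5.444
te_D = (10 + 4·12 + 14)/6 = 72/6 = 12; σ²_D = ((14−10)/6)² = 0.444
te_E = (1 + 4·3 + 17)/6 = 30/6 = 5; σ²_E = ((17−1)/6)² = 7.111
te_F = (1 + 4·2 + 3)/6 = 12/6 = 2; σ²_F = ((3−1)/6)² = 0.111
te_G = (10 + 4·11 + 18)/6 = 72/6 = 12; σ²_G = ((18−10)/6)² = 1.778
te_H = (3 + 4·8 + 19)/6 = 54/6 = 9; σ²_H = ((19−3)/6)² = 7.111
te_I = (1 + 4·4 + 7)/6 = 24/6 = 4; σ²_I = ((7−1)/6)² = 1.000
te_J = (9 + 4·14 + 19)/6 = 84/6 = 14; σ²_J = ((19−9)/6)² = 2.778

Forward pass:
ES_A = 0; EF_A = 6
ES_B = 0; EF_B = 12
ES_C = 0; EF_C = 6
ES_D = 0; EF_D = 12
ES_E = 0; EF_E = 5
ES_F = max(EF_D=12, EF_E=5) = 12; EF_F = 12+2 = 14
ES_G = max(EF_C=6, EF_D=12) = 12; EF_G = 12+12 = 24
ES_H = 14; EF_H = 14+9 = 23
ES_I = max(EF_B=12, EF_F=14) = 14; EF_I = 14+4 = 18
ES_J = max(EF_A=6, EF_B=12, EF_C=6, EF_G=24, EF_H=23, EF_I=18) = 24; EF_J = 24+14 = 38
Expected project duration μ = 38 days. Critical path: D → G → J.

Variance along critical path = 0.444 + 1.778 + 2.778 = 5.000; σ = 2.236 days.
D = μ + z·σ = 38 + 1.282·2.236 = 40.9 days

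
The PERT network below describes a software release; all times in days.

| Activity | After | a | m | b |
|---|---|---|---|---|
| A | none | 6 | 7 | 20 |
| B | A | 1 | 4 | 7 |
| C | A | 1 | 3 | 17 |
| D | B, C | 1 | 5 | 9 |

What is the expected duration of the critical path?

te_A = (6 + 4·7 + 20)/6 = 54/6 = 9
te_B = (1 + 4·4 + 7)/6 = 24/6 = 4
te_C = (1 + 4·3 + 17)/6 = 30/6 = 5
te_D = (1 + 4·5 + 9)/6 = 30/6 = 5

Forward pass:
ES_A = 0; EF_A = 9
ES_B = 9; EF_B = 9+4 = 13
ES_C = 9; EF_C = 9+5 = 14
ES_D = max(EF_B=13, EF_C=14) = 14; EF_D = 14+5 = 19
Expected project duration μ = 19 days. Critical path: A → C → D.

19 days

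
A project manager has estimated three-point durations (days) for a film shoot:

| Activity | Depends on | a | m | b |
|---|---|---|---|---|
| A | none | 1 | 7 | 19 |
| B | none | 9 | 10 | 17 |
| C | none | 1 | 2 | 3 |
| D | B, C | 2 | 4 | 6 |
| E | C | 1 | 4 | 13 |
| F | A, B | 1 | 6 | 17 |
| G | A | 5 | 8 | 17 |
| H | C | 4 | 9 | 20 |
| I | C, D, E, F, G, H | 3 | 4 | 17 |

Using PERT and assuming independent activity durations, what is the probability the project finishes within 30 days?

te_A = (1 + 4·7 + 19)/6 = 48/6 = 8; σ²_A = ((19−1)/6)² = 9.000
te_B = (9 + 4·10 + 17)/6 = 66/6 = 11; σ²_B = ((17−9)/6)² = 1.778
te_C = (1 + 4·2 + 3)/6 = 12/6 = 2; σ²_C = ((3−1)/6)² = 0.111
te_D = (2 + 4·4 + 6)/6 = 24/6 = 4; σ²_D = ((6−2)/6)² = 0.444
te_E = (1 + 4·4 + 13)/6 = 30/6 = 5; σ²_E = ((13−1)/6)² = 4.000
te_F = (1 + 4·6 + 17)/6 = 42/6 = 7; σ²_F = ((17−1)/6)² = 7.111
te_G = (5 + 4·8 + 17)/6 = 54/6 = 9; σ²_G = ((17−5)/6)² = 4.000
te_H = (4 + 4·9 + 20)/6 = 60/6 = 10; σ²_H = ((20−4)/6)² = 7.111
te_I = (3 + 4·4 + 17)/6 = 36/6 = 6; σ²_I = ((17−3)/6)² = 5.444

Forward pass:
ES_A = 0; EF_A = 8
ES_B = 0; EF_B = 11
ES_C = 0; EF_C = 2
ES_D = max(EF_B=11, EF_C=2) = 11; EF_D = 11+4 = 15
ES_E = 2; EF_E = 2+5 = 7
ES_F = max(EF_A=8, EF_B=11) = 11; EF_F = 11+7 = 18
ES_G = 8; EF_G = 8+9 = 17
ES_H = 2; EF_H = 2+10 = 12
ES_I = max(EF_C=2, EF_D=15, EF_E=7, EF_F=18, EF_G=17, EF_H=12) = 18; EF_I = 18+6 = 24
Expected project duration μ = 24 days. Critical path: B → F → I.

Variance along critical path = 1.778 + 7.111 + 5.444 = 14.333; σ = √14.333 = 3.786 days.
Z = (30 − 24) / 3.786 = 1.585
P(T ≤ 30) = Φ(1.585) ≈ 0.943

0.943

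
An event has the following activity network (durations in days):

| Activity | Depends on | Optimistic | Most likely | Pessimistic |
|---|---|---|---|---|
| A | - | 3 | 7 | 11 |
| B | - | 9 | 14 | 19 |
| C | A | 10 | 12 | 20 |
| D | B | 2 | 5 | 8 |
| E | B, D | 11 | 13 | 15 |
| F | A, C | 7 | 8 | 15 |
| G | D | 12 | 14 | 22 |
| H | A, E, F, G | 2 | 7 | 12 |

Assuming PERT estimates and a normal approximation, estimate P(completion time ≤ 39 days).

0.256

te_A = (3 + 4·7 + 11)/6 = 42/6 = 7; σ²_A = ((11−3)/6)² = 1.778
te_B = (9 + 4·14 + 19)/6 = 84/6 = 14; σ²_B = ((19−9)/6)² = 2.778
te_C = (10 + 4·12 + 20)/6 = 78/6 = 13; σ²_C = ((20−10)/6)² = 2.778
te_D = (2 + 4·5 + 8)/6 = 30/6 = 5; σ²_D = ((8−2)/6)² = 1.000
te_E = (11 + 4·13 + 15)/6 = 78/6 = 13; σ²_E = ((15−11)/6)² = 0.444
te_F = (7 + 4·8 + 15)/6 = 54/6 = 9; σ²_F = ((15−7)/6)² = 1.778
te_G = (12 + 4·14 + 22)/6 = 90/6 = 15; σ²_G = ((22−12)/6)² = 2.778
te_H = (2 + 4·7 + 12)/6 = 42/6 = 7; σ²_H = ((12−2)/6)² = 2.778

Forward pass:
ES_A = 0; EF_A = 7
ES_B = 0; EF_B = 14
ES_C = 7; EF_C = 7+13 = 20
ES_D = 14; EF_D = 14+5 = 19
ES_E = max(EF_B=14, EF_D=19) = 19; EF_E = 19+13 = 32
ES_F = max(EF_A=7, EF_C=20) = 20; EF_F = 20+9 = 29
ES_G = 19; EF_G = 19+15 = 34
ES_H = max(EF_A=7, EF_E=32, EF_F=29, EF_G=34) = 34; EF_H = 34+7 = 41
Expected project duration μ = 41 days. Critical path: B → D → G → H.

Variance along critical path = 2.778 + 1.000 + 2.778 + 2.778 = 9.333; σ = √9.333 = 3.055 days.
Z = (39 − 41) / 3.055 = -0.655
P(T ≤ 39) = Φ(-0.655) ≈ 0.256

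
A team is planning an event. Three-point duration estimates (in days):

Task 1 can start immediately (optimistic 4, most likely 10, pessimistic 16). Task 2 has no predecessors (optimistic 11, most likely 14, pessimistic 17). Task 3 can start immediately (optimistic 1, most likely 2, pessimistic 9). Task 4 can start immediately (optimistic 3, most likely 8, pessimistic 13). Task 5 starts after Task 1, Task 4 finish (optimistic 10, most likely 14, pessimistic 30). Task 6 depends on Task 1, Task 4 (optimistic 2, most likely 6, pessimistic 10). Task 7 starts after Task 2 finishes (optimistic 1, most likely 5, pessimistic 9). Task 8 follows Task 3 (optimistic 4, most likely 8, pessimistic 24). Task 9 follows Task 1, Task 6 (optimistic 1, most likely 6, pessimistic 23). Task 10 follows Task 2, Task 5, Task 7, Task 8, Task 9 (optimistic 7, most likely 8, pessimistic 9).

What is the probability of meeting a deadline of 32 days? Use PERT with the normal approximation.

0.304

te_Task 1 = (4 + 4·10 + 16)/6 = 60/6 = 10; σ²_Task 1 = ((16−4)/6)² = 4.000
te_Task 2 = (11 + 4·14 + 17)/6 = 84/6 = 14; σ²_Task 2 = ((17−11)/6)² = 1.000
te_Task 3 = (1 + 4·2 + 9)/6 = 18/6 = 3; σ²_Task 3 = ((9−1)/6)² = 1.778
te_Task 4 = (3 + 4·8 + 13)/6 = 48/6 = 8; σ²_Task 4 = ((13−3)/6)² = 2.778
te_Task 5 = (10 + 4·14 + 30)/6 = 96/6 = 16; σ²_Task 5 = ((30−10)/6)² = 11.111
te_Task 6 = (2 + 4·6 + 10)/6 = 36/6 = 6; σ²_Task 6 = ((10−2)/6)² = 1.778
te_Task 7 = (1 + 4·5 + 9)/6 = 30/6 = 5; σ²_Task 7 = ((9−1)/6)² = 1.778
te_Task 8 = (4 + 4·8 + 24)/6 = 60/6 = 10; σ²_Task 8 = ((24−4)/6)² = 11.111
te_Task 9 = (1 + 4·6 + 23)/6 = 48/6 = 8; σ²_Task 9 = ((23−1)/6)² = 13.444
te_Task 10 = (7 + 4·8 + 9)/6 = 48/6 = 8; σ²_Task 10 = ((9−7)/6)² = 0.111

Forward pass:
ES_Task 1 = 0; EF_Task 1 = 10
ES_Task 2 = 0; EF_Task 2 = 14
ES_Task 3 = 0; EF_Task 3 = 3
ES_Task 4 = 0; EF_Task 4 = 8
ES_Task 5 = max(EF_Task 1=10, EF_Task 4=8) = 10; EF_Task 5 = 10+16 = 26
ES_Task 6 = max(EF_Task 1=10, EF_Task 4=8) = 10; EF_Task 6 = 10+6 = 16
ES_Task 7 = 14; EF_Task 7 = 14+5 = 19
ES_Task 8 = 3; EF_Task 8 = 3+10 = 13
ES_Task 9 = max(EF_Task 1=10, EF_Task 6=16) = 16; EF_Task 9 = 16+8 = 24
ES_Task 10 = max(EF_Task 2=14, EF_Task 5=26, EF_Task 7=19, EF_Task 8=13, EF_Task 9=24) = 26; EF_Task 10 = 26+8 = 34
Expected project duration μ = 34 days. Critical path: Task 1 → Task 5 → Task 10.

Variance along critical path = 4.000 + 11.111 + 0.111 = 15.222; σ = √15.222 = 3.902 days.
Z = (32 − 34) / 3.902 = -0.513
P(T ≤ 32) = Φ(-0.513) ≈ 0.304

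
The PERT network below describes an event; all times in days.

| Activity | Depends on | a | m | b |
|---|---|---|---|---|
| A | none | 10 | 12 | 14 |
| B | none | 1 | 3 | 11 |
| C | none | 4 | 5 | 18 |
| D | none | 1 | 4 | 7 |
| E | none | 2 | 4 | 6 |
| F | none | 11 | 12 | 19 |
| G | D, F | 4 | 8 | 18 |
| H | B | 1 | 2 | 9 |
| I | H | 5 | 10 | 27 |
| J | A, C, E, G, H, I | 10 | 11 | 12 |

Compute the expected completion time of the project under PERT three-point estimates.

33 days

te_A = (10 + 4·12 + 14)/6 = 72/6 = 12
te_B = (1 + 4·3 + 11)/6 = 24/6 = 4
te_C = (4 + 4·5 + 18)/6 = 42/6 = 7
te_D = (1 + 4·4 + 7)/6 = 24/6 = 4
te_E = (2 + 4·4 + 6)/6 = 24/6 = 4
te_F = (11 + 4·12 + 19)/6 = 78/6 = 13
te_G = (4 + 4·8 + 18)/6 = 54/6 = 9
te_H = (1 + 4·2 + 9)/6 = 18/6 = 3
te_I = (5 + 4·10 + 27)/6 = 72/6 = 12
te_J = (10 + 4·11 + 12)/6 = 66/6 = 11

Forward pass:
ES_A = 0; EF_A = 12
ES_B = 0; EF_B = 4
ES_C = 0; EF_C = 7
ES_D = 0; EF_D = 4
ES_E = 0; EF_E = 4
ES_F = 0; EF_F = 13
ES_G = max(EF_D=4, EF_F=13) = 13; EF_G = 13+9 = 22
ES_H = 4; EF_H = 4+3 = 7
ES_I = 7; EF_I = 7+12 = 19
ES_J = max(EF_A=12, EF_C=7, EF_E=4, EF_G=22, EF_H=7, EF_I=19) = 22; EF_J = 22+11 = 33
Expected project duration μ = 33 days. Critical path: F → G → J.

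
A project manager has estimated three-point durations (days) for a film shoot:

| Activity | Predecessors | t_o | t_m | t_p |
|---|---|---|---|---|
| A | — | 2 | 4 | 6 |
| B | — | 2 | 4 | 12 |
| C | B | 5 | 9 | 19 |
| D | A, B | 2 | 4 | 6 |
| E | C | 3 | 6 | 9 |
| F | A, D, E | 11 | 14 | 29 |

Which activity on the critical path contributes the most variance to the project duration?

F

te_A = (2 + 4·4 + 6)/6 = 24/6 = 4; σ²_A = ((6−2)/6)² = 0.444
te_B = (2 + 4·4 + 12)/6 = 30/6 = 5; σ²_B = ((12−2)/6)² = 2.778
te_C = (5 + 4·9 + 19)/6 = 60/6 = 10; σ²_C = ((19−5)/6)² = 5.444
te_D = (2 + 4·4 + 6)/6 = 24/6 = 4; σ²_D = ((6−2)/6)² = 0.444
te_E = (3 + 4·6 + 9)/6 = 36/6 = 6; σ²_E = ((9−3)/6)² = 1.000
te_F = (11 + 4·14 + 29)/6 = 96/6 = 16; σ²_F = ((29−11)/6)² = 9.000

Forward pass:
ES_A = 0; EF_A = 4
ES_B = 0; EF_B = 5
ES_C = 5; EF_C = 5+10 = 15
ES_D = max(EF_A=4, EF_B=5) = 5; EF_D = 5+4 = 9
ES_E = 15; EF_E = 15+6 = 21
ES_F = max(EF_A=4, EF_D=9, EF_E=21) = 21; EF_F = 21+16 = 37
Expected project duration μ = 37 days. Critical path: B → C → E → F.

Variances on critical path: σ²_B=2.778, σ²_C=5.444, σ²_E=1.000, σ²_F=9.000.
Largest is σ²_F = 9.000.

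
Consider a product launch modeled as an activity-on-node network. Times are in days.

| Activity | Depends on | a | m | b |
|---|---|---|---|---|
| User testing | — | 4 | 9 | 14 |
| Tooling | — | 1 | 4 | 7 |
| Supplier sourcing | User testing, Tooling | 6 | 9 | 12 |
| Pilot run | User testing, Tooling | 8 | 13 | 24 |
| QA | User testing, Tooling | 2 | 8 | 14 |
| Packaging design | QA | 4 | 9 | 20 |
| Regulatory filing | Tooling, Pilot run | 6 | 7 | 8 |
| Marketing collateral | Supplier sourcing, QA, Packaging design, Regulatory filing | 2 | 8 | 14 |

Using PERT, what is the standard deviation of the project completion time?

te_User testing = (4 + 4·9 + 14)/6 = 54/6 = 9; σ²_User testing = ((14−4)/6)² = 2.778
te_Tooling = (1 + 4·4 + 7)/6 = 24/6 = 4; σ²_Tooling = ((7−1)/6)² = 1.000
te_Supplier sourcing = (6 + 4·9 + 12)/6 = 54/6 = 9; σ²_Supplier sourcing = ((12−6)/6)² = 1.000
te_Pilot run = (8 + 4·13 + 24)/6 = 84/6 = 14; σ²_Pilot run = ((24−8)/6)² = 7.111
te_QA = (2 + 4·8 + 14)/6 = 48/6 = 8; σ²_QA = ((14−2)/6)² = 4.000
te_Packaging design = (4 + 4·9 + 20)/6 = 60/6 = 10; σ²_Packaging design = ((20−4)/6)² = 7.111
te_Regulatory filing = (6 + 4·7 + 8)/6 = 42/6 = 7; σ²_Regulatory filing = ((8−6)/6)² = 0.111
te_Marketing collateral = (2 + 4·8 + 14)/6 = 48/6 = 8; σ²_Marketing collateral = ((14−2)/6)² = 4.000

Forward pass:
ES_User testing = 0; EF_User testing = 9
ES_Tooling = 0; EF_Tooling = 4
ES_Supplier sourcing = max(EF_User testing=9, EF_Tooling=4) = 9; EF_Supplier sourcing = 9+9 = 18
ES_Pilot run = max(EF_User testing=9, EF_Tooling=4) = 9; EF_Pilot run = 9+14 = 23
ES_QA = max(EF_User testing=9, EF_Tooling=4) = 9; EF_QA = 9+8 = 17
ES_Packaging design = 17; EF_Packaging design = 17+10 = 27
ES_Regulatory filing = max(EF_Tooling=4, EF_Pilot run=23) = 23; EF_Regulatory filing = 23+7 = 30
ES_Marketing collateral = max(EF_Supplier sourcing=18, EF_QA=17, EF_Packaging design=27, EF_Regulatory filing=30) = 30; EF_Marketing collateral = 30+8 = 38
Expected project duration μ = 38 days. Critical path: User testing → Pilot run → Regulatory filing → Marketing collateral.

Variance along critical path = 2.778 + 7.111 + 0.111 + 4.000 = 14.000
σ = √14.000 = 3.742 days

3.74 days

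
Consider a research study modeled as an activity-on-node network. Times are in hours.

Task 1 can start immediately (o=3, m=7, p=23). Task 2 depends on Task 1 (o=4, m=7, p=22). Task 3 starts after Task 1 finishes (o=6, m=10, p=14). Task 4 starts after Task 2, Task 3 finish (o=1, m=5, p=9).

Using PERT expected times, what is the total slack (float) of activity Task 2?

1 hours

te_Task 1 = (3 + 4·7 + 23)/6 = 54/6 = 9
te_Task 2 = (4 + 4·7 + 22)/6 = 54/6 = 9
te_Task 3 = (6 + 4·10 + 14)/6 = 60/6 = 10
te_Task 4 = (1 + 4·5 + 9)/6 = 30/6 = 5

Forward pass:
ES_Task 1 = 0; EF_Task 1 = 9
ES_Task 2 = 9; EF_Task 2 = 9+9 = 18
ES_Task 3 = 9; EF_Task 3 = 9+10 = 19
ES_Task 4 = max(EF_Task 2=18, EF_Task 3=19) = 19; EF_Task 4 = 19+5 = 24
Expected project duration μ = 24 hours. Critical path: Task 1 → Task 3 → Task 4.

Backward pass:
LF_Task 4 = 24; LS_Task 4 = 24−5 = 19
LF_Task 3 = LS_Task 4 = 19; LS_Task 3 = 19−10 = 9
LF_Task 2 = LS_Task 4 = 19; LS_Task 2 = 19−9 = 10
LF_Task 1 = min(LS_Task 2=10, LS_Task 3=9) = 9; LS_Task 1 = 9−9 = 0
Slack_Task 2 = LS_Task 2 − ES_Task 2 = 10 − 9 = 1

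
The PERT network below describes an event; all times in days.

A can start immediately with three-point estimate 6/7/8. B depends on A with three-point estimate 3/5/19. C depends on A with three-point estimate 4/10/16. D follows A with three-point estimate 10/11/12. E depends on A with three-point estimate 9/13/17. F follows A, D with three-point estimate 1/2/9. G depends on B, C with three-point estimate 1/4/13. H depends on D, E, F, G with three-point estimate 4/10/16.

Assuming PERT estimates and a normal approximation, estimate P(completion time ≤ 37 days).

0.925

te_A = (6 + 4·7 + 8)/6 = 42/6 = 7; σ²_A = ((8−6)/6)² = 0.111
te_B = (3 + 4·5 + 19)/6 = 42/6 = 7; σ²_B = ((19−3)/6)² = 7.111
te_C = (4 + 4·10 + 16)/6 = 60/6 = 10; σ²_C = ((16−4)/6)² = 4.000
te_D = (10 + 4·11 + 12)/6 = 66/6 = 11; σ²_D = ((12−10)/6)² = 0.111
te_E = (9 + 4·13 + 17)/6 = 78/6 = 13; σ²_E = ((17−9)/6)² = 1.778
te_F = (1 + 4·2 + 9)/6 = 18/6 = 3; σ²_F = ((9−1)/6)² = 1.778
te_G = (1 + 4·4 + 13)/6 = 30/6 = 5; σ²_G = ((13−1)/6)² = 4.000
te_H = (4 + 4·10 + 16)/6 = 60/6 = 10; σ²_H = ((16−4)/6)² = 4.000

Forward pass:
ES_A = 0; EF_A = 7
ES_B = 7; EF_B = 7+7 = 14
ES_C = 7; EF_C = 7+10 = 17
ES_D = 7; EF_D = 7+11 = 18
ES_E = 7; EF_E = 7+13 = 20
ES_F = max(EF_A=7, EF_D=18) = 18; EF_F = 18+3 = 21
ES_G = max(EF_B=14, EF_C=17) = 17; EF_G = 17+5 = 22
ES_H = max(EF_D=18, EF_E=20, EF_F=21, EF_G=22) = 22; EF_H = 22+10 = 32
Expected project duration μ = 32 days. Critical path: A → C → G → H.

Variance along critical path = 0.111 + 4.000 + 4.000 + 4.000 = 12.111; σ = √12.111 = 3.480 days.
Z = (37 − 32) / 3.480 = 1.437
P(T ≤ 37) = Φ(1.437) ≈ 0.925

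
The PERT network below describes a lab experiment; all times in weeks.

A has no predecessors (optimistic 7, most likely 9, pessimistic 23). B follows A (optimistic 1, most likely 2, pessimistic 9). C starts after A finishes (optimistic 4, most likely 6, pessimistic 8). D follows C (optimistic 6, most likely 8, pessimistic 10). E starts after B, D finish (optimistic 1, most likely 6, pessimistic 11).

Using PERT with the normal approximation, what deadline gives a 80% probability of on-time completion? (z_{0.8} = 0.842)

te_A = (7 + 4·9 + 23)/6 = 66/6 = 11; σ²_A = ((23−7)/6)² = 7.111
te_B = (1 + 4·2 + 9)/6 = 18/6 = 3; σ²_B = ((9−1)/6)² = 1.778
te_C = (4 + 4·6 + 8)/6 = 36/6 = 6; σ²_C = ((8−4)/6)² = 0.444
te_D = (6 + 4·8 + 10)/6 = 48/6 = 8; σ²_D = ((10−6)/6)² = 0.444
te_E = (1 + 4·6 + 11)/6 = 36/6 = 6; σ²_E = ((11−1)/6)² = 2.778

Forward pass:
ES_A = 0; EF_A = 11
ES_B = 11; EF_B = 11+3 = 14
ES_C = 11; EF_C = 11+6 = 17
ES_D = 17; EF_D = 17+8 = 25
ES_E = max(EF_B=14, EF_D=25) = 25; EF_E = 25+6 = 31
Expected project duration μ = 31 weeks. Critical path: A → C → D → E.

Variance along critical path = 7.111 + 0.444 + 0.444 + 2.778 = 10.778; σ = 3.283 weeks.
D = μ + z·σ = 31 + 0.842·3.283 = 33.8 weeks

33.8 weeks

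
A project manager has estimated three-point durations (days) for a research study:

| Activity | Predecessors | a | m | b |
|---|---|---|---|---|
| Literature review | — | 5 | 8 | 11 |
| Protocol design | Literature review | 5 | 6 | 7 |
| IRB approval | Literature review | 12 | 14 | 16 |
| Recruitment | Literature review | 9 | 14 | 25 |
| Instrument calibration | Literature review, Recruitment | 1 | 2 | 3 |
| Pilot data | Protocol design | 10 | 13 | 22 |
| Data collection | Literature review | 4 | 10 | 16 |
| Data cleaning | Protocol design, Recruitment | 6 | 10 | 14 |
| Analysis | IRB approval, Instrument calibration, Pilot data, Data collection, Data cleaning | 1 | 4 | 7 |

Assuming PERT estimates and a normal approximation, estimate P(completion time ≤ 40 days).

te_Literature review = (5 + 4·8 + 11)/6 = 48/6 = 8; σ²_Literature review = ((11−5)/6)² = 1.000
te_Protocol design = (5 + 4·6 + 7)/6 = 36/6 = 6; σ²_Protocol design = ((7−5)/6)² = 0.111
te_IRB approval = (12 + 4·14 + 16)/6 = 84/6 = 14; σ²_IRB approval = ((16−12)/6)² = 0.444
te_Recruitment = (9 + 4·14 + 25)/6 = 90/6 = 15; σ²_Recruitment = ((25−9)/6)² = 7.111
te_Instrument calibration = (1 + 4·2 + 3)/6 = 12/6 = 2; σ²_Instrument calibration = ((3−1)/6)² = 0.111
te_Pilot data = (10 + 4·13 + 22)/6 = 84/6 = 14; σ²_Pilot data = ((22−10)/6)² = 4.000
te_Data collection = (4 + 4·10 + 16)/6 = 60/6 = 10; σ²_Data collection = ((16−4)/6)² = 4.000
te_Data cleaning = (6 + 4·10 + 14)/6 = 60/6 = 10; σ²_Data cleaning = ((14−6)/6)² = 1.778
te_Analysis = (1 + 4·4 + 7)/6 = 24/6 = 4; σ²_Analysis = ((7−1)/6)² = 1.000

Forward pass:
ES_Literature review = 0; EF_Literature review = 8
ES_Protocol design = 8; EF_Protocol design = 8+6 = 14
ES_IRB approval = 8; EF_IRB approval = 8+14 = 22
ES_Recruitment = 8; EF_Recruitment = 8+15 = 23
ES_Instrument calibration = max(EF_Literature review=8, EF_Recruitment=23) = 23; EF_Instrument calibration = 23+2 = 25
ES_Pilot data = 14; EF_Pilot data = 14+14 = 28
ES_Data collection = 8; EF_Data collection = 8+10 = 18
ES_Data cleaning = max(EF_Protocol design=14, EF_Recruitment=23) = 23; EF_Data cleaning = 23+10 = 33
ES_Analysis = max(EF_IRB approval=22, EF_Instrument calibration=25, EF_Pilot data=28, EF_Data collection=18, EF_Data cleaning=33) = 33; EF_Analysis = 33+4 = 37
Expected project duration μ = 37 days. Critical path: Literature review → Recruitment → Data cleaning → Analysis.

Variance along critical path = 1.000 + 7.111 + 1.778 + 1.000 = 10.889; σ = √10.889 = 3.300 days.
Z = (40 − 37) / 3.300 = 0.909
P(T ≤ 40) = Φ(0.909) ≈ 0.818

0.818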